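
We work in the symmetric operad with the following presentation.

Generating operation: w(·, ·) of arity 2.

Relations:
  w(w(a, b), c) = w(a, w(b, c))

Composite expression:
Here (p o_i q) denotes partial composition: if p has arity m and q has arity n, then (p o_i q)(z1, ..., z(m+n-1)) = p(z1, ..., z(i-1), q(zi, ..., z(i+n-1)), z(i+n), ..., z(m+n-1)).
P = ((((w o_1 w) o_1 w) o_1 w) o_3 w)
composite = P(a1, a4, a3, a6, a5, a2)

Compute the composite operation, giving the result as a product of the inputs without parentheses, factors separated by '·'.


Associativity of w dissolves the nesting; only the a-input order survives.
w(a1, a4) reduces to a1 · a4
w(a3, a6) reduces to a3 · a6
w(w(a1, a4), w(a3, a6)) reduces to a1 · a4 · a3 · a6
w(w(w(a1, a4), w(a3, a6)), a5) reduces to a1 · a4 · a3 · a6 · a5
w(w(w(w(a1, a4), w(a3, a6)), a5), a2) reduces to a1 · a4 · a3 · a6 · a5 · a2

a1 · a4 · a3 · a6 · a5 · a2


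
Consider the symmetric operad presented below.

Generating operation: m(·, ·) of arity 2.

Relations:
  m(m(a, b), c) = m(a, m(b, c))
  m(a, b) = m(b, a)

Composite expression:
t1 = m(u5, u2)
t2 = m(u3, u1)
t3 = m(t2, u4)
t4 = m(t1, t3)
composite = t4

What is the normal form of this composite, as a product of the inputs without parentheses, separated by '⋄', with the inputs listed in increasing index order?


u1 ⋄ u2 ⋄ u3 ⋄ u4 ⋄ u5

Both nesting and order wash out for m; what remains is which u's occur.
m(u5, u2) collapses to u5 ⋄ u2
m(u3, u1) collapses to u3 ⋄ u1
m(m(u3, u1), u4) collapses to u3 ⋄ u1 ⋄ u4
m(m(u5, u2), m(m(u3, u1), u4)) collapses to u5 ⋄ u2 ⋄ u3 ⋄ u1 ⋄ u4
commutativity sorts the factors: u1 ⋄ u2 ⋄ u3 ⋄ u4 ⋄ u5


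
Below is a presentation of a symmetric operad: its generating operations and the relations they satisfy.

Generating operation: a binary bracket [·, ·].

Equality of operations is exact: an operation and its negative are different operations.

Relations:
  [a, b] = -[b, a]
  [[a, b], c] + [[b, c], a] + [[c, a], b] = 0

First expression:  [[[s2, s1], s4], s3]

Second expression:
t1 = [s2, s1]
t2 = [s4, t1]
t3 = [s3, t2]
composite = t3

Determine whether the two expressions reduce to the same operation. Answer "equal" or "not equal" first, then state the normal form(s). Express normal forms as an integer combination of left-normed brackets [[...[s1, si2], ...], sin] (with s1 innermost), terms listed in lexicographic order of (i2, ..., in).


equal: each reduces to -[[[s1, s2], s4], s3]


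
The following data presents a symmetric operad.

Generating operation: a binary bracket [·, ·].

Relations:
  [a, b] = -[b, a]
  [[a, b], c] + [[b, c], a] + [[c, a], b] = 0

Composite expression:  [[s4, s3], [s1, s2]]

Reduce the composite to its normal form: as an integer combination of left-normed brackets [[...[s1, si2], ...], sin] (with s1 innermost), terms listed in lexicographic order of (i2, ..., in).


Expand each bracket as ab - ba; the s1-initial words give the coefficients.
Composite bracket: [[s4, s3], [s1, s2]]
The bracket unfolds into 8 signed words via [a, b] = ab - ba (2^3 = 8).
Collect the words opening with s1:
  word s1s2s3s4 has sign +1, contributing +[[[s1, s2], s3], s4]
  word s1s2s4s3 has sign -1, contributing -[[[s1, s2], s4], s3]

[[[s1, s2], s3], s4] - [[[s1, s2], s4], s3]


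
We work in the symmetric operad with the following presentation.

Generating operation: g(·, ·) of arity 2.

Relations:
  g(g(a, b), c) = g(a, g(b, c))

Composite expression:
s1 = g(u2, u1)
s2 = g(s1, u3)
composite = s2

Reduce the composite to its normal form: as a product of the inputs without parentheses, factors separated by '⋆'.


u2 ⋆ u1 ⋆ u3

The g-tree's shape is irrelevant; the u-reading-order decides.
g(u2, u1) collapses to u2 ⋆ u1
g(g(u2, u1), u3) collapses to u2 ⋆ u1 ⋆ u3


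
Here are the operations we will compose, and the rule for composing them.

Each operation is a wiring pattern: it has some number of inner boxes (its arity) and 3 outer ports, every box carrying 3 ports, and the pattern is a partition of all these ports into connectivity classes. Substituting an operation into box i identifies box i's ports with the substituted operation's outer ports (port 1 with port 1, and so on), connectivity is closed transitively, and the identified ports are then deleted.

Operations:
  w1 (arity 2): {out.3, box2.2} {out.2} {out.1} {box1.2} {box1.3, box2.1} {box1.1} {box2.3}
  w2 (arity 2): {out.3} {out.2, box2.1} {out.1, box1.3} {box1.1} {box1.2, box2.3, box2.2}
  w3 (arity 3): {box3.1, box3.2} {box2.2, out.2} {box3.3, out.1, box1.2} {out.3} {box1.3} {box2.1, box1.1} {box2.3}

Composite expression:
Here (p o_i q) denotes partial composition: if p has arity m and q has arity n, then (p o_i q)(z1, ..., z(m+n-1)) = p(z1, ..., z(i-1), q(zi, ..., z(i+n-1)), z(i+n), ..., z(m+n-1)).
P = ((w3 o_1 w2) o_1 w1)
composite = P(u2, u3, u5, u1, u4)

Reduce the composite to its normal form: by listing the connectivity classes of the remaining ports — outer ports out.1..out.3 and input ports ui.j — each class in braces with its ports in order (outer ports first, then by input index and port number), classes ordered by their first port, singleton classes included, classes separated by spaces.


Reachability decides: close wires over w3-identified ports.
w1 over (u2, u3) gives {out.1} {out.2} {out.3, u3.2} {u2.1} {u2.2} {u2.3, u3.1} {u3.3}, out.j being that stage's outer ports
w2 over (u2, u3, u5) gives {out.1, u3.2} {out.2, u5.1} {out.3} {u2.1} {u2.2} {u2.3, u3.1} {u3.3} {u5.2, u5.3}, out.j being that stage's outer ports
w3 over (u2, u3, u5, u1, u4) gives {out.1, u4.3, u5.1} {out.2, u1.2} {out.3} {u1.1, u3.2} {u1.3} {u2.1} {u2.2} {u2.3, u3.1} {u3.3} {u4.1, u4.2} {u5.2, u5.3}, out.j being that stage's outer ports

{out.1, u4.3, u5.1} {out.2, u1.2} {out.3} {u1.1, u3.2} {u1.3} {u2.1} {u2.2} {u2.3, u3.1} {u3.3} {u4.1, u4.2} {u5.2, u5.3}


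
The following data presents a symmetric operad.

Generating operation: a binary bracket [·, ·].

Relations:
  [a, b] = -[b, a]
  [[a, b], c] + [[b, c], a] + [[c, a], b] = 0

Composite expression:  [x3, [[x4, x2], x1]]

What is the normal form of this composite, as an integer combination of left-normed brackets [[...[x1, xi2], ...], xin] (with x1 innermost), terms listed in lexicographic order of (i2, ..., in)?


Skip Jacobi rewriting: expand, keep x1-initial words, read off terms.
Composite bracket: [x3, [[x4, x2], x1]]
Each bracket splits as ab - ba, giving 8 signed words (2^3 = 8).
Keep just the words that open with x1:
  word x1x2x4x3 has sign -1, contributing -[[[x1, x2], x4], x3]
  word x1x4x2x3 has sign +1, contributing +[[[x1, x4], x2], x3]

-[[[x1, x2], x4], x3] + [[[x1, x4], x2], x3]


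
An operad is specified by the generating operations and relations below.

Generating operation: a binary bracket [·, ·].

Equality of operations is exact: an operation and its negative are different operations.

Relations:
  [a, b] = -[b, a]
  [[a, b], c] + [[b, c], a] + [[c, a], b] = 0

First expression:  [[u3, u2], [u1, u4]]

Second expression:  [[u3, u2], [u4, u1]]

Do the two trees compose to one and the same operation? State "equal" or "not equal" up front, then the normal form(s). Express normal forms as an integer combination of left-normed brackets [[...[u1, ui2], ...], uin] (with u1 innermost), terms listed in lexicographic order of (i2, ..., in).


not equal — first [[[u1, u4], u2], u3] - [[[u1, u4], u3], u2], second -[[[u1, u4], u2], u3] + [[[u1, u4], u3], u2]

Normal form of the first expression: [[[u1, u4], u2], u3] - [[[u1, u4], u3], u2]
Normal form of the second expression: -[[[u1, u4], u2], u3] + [[[u1, u4], u3], u2]
The normal forms differ: not equal.


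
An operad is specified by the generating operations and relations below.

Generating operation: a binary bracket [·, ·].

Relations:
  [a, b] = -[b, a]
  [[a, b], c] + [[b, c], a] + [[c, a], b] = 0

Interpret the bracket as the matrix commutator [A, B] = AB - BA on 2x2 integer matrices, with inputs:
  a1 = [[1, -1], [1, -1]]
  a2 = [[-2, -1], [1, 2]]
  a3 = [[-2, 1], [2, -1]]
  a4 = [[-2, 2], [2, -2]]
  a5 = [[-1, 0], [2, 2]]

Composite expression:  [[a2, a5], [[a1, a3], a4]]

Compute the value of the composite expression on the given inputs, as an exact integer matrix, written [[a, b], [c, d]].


[a2, a5] = [[-2, -3], [5, 2]]
[a1, a3] = [[-3, 1], [-5, 3]]
[[a1, a3], a4] = [[12, -12], [12, -12]]
[[a2, a5], [[a1, a3], a4]] = [[24, 120], [168, -24]]

[[24, 120], [168, -24]]


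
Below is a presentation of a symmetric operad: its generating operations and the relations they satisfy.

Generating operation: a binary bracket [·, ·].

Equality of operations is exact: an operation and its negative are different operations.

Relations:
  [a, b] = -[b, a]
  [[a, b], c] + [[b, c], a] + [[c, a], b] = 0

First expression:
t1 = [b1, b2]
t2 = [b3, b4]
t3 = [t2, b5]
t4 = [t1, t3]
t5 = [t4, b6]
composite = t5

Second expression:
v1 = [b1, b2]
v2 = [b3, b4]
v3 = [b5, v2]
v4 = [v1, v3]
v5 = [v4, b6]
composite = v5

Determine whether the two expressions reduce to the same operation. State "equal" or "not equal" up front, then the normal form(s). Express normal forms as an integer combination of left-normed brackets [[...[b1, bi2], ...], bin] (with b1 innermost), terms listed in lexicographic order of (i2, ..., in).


not equal — first [[[[[b1, b2], b3], b4], b5], b6] - [[[[[b1, b2], b4], b3], b5], b6] - [[[[[b1, b2], b5], b3], b4], b6] + [[[[[b1, b2], b5], b4], b3], b6], second -[[[[[b1, b2], b3], b4], b5], b6] + [[[[[b1, b2], b4], b3], b5], b6] + [[[[[b1, b2], b5], b3], b4], b6] - [[[[[b1, b2], b5], b4], b3], b6]


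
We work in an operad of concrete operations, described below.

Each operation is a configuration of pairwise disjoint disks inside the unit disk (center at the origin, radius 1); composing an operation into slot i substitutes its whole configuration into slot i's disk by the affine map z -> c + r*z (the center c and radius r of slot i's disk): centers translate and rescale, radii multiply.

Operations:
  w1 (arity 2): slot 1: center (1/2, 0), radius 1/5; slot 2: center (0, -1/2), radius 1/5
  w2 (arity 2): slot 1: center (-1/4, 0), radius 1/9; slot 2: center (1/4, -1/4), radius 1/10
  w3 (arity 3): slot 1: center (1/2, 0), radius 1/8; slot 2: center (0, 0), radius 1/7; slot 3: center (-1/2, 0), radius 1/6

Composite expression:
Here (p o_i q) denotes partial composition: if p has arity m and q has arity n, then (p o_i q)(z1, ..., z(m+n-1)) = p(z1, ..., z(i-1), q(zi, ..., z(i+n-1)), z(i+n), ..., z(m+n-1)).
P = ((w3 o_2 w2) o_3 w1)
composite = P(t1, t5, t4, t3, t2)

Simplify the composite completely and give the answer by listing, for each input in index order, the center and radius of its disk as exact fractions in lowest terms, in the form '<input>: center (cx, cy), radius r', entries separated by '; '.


t1: center (1/2, 0), radius 1/8; t2: center (-1/2, 0), radius 1/6; t3: center (1/28, -3/70), radius 1/350; t4: center (3/70, -1/28), radius 1/350; t5: center (-1/28, 0), radius 1/63

Follow each t-input down from w3: c' goes to c + r*c', radius to r*r'.
input t1: applying the 1 nested substitution gives center (1/2, 0), radius 1/8
input t5: applying the 2 nested substitutions gives center (-1/28, 0), radius 1/63
input t4: applying the 3 nested substitutions gives center (3/70, -1/28), radius 1/350
input t3: applying the 3 nested substitutions gives center (1/28, -3/70), radius 1/350
input t2: applying the 1 nested substitution gives center (-1/2, 0), radius 1/6


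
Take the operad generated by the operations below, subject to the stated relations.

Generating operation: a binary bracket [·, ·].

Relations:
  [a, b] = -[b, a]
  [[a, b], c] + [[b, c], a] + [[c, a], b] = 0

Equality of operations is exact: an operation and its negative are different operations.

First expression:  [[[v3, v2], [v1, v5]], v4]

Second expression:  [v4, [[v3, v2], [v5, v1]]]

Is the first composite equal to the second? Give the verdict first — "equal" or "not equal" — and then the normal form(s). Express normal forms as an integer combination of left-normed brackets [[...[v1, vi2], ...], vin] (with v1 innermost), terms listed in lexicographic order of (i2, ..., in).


equal; both compose to [[[[v1, v5], v2], v3], v4] - [[[[v1, v5], v3], v2], v4]

The first composite normalizes to [[[[v1, v5], v2], v3], v4] - [[[[v1, v5], v3], v2], v4]
The second composite normalizes to [[[[v1, v5], v2], v3], v4] - [[[[v1, v5], v3], v2], v4]
Both agree, so they are equal.


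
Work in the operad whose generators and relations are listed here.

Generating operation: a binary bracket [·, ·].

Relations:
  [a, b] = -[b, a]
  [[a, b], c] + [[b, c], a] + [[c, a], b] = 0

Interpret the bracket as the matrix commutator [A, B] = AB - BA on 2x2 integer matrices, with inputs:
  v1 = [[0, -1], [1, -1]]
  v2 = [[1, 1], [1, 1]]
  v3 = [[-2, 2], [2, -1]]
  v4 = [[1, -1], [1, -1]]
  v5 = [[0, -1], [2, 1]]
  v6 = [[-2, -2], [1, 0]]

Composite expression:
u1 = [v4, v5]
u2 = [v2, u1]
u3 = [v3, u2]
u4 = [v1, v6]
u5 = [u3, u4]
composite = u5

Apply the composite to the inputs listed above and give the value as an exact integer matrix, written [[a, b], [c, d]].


[[-58, 52], [-68, 58]]

[v4, v5] = [[-1, -3], [-5, 1]]
[v2, [v4, v5]] = [[-2, 2], [-2, 2]]
[v3, [v2, [v4, v5]]] = [[-8, 6], [-10, 8]]
[v1, v6] = [[1, -4], [-3, -1]]
[[v3, [v2, [v4, v5]]], [v1, v6]] = [[-58, 52], [-68, 58]]


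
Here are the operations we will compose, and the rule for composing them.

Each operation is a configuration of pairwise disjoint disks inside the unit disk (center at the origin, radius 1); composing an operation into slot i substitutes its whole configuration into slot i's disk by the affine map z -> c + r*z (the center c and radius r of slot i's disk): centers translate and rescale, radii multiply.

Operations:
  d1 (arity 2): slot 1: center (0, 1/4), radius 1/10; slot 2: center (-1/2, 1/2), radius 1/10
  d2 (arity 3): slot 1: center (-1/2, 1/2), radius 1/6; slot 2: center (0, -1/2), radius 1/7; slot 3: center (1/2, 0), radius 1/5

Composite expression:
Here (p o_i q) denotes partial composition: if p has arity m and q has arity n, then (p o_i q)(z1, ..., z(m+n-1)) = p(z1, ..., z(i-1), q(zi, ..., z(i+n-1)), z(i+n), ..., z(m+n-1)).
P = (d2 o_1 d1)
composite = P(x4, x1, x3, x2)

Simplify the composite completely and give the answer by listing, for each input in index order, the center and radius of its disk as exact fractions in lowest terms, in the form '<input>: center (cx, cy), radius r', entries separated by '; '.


x1: center (-7/12, 7/12), radius 1/60; x2: center (1/2, 0), radius 1/5; x3: center (0, -1/2), radius 1/7; x4: center (-1/2, 13/24), radius 1/60

Affine substitution under d2: radii multiply and x-centers shift.
for x4, the 2-step affine chain lands on center (-1/2, 13/24), radius 1/60
for x1, the 2-step affine chain lands on center (-7/12, 7/12), radius 1/60
for x3, the 1-step affine chain lands on center (0, -1/2), radius 1/7
for x2, the 1-step affine chain lands on center (1/2, 0), radius 1/5


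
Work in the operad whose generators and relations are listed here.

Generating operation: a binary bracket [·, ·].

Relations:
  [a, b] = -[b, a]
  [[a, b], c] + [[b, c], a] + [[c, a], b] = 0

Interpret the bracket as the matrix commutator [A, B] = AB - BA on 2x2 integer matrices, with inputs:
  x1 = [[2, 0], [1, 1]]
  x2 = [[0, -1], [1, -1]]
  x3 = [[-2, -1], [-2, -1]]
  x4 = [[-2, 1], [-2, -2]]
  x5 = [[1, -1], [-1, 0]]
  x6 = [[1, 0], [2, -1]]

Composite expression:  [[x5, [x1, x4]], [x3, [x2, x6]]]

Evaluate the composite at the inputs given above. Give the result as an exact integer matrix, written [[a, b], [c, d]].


[x1, x4] = [[-1, 1], [2, 1]]
[x5, [x1, x4]] = [[-1, -1], [0, 1]]
[x2, x6] = [[-2, 2], [0, 2]]
[x3, [x2, x6]] = [[4, -6], [8, -4]]
[[x5, [x1, x4]], [x3, [x2, x6]]] = [[-8, 20], [16, 8]]

[[-8, 20], [16, 8]]


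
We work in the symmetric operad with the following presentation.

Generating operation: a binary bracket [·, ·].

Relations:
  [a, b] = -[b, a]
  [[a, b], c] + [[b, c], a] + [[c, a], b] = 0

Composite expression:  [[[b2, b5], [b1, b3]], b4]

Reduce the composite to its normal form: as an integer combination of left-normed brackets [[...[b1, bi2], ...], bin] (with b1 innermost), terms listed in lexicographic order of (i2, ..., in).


-[[[[b1, b3], b2], b5], b4] + [[[[b1, b3], b5], b2], b4]

A multilinear Lie element is pinned by b1-initial words (b1 innermost).
Composite bracket: [[[b2, b5], [b1, b3]], b4]
The bracket unfolds into 16 signed words via [a, b] = ab - ba (2^4 = 16).
Coefficients come from the b1-initial words:
  word b1b3b2b5b4 has sign -1, contributing -[[[[b1, b3], b2], b5], b4]
  word b1b3b5b2b4 has sign +1, contributing +[[[[b1, b3], b5], b2], b4]


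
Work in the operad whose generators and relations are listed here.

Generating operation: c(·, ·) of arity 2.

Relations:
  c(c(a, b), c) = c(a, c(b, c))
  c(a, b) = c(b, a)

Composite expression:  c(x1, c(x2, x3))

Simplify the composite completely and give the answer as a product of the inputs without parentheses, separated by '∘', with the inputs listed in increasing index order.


x1 ∘ x2 ∘ x3

Any arrangement under c is one operation, so sort the x-inputs.
c(x2, x3) collapses to x2 ∘ x3
c(x1, c(x2, x3)) collapses to x1 ∘ x2 ∘ x3
putting the inputs in ascending order: x1 ∘ x2 ∘ x3


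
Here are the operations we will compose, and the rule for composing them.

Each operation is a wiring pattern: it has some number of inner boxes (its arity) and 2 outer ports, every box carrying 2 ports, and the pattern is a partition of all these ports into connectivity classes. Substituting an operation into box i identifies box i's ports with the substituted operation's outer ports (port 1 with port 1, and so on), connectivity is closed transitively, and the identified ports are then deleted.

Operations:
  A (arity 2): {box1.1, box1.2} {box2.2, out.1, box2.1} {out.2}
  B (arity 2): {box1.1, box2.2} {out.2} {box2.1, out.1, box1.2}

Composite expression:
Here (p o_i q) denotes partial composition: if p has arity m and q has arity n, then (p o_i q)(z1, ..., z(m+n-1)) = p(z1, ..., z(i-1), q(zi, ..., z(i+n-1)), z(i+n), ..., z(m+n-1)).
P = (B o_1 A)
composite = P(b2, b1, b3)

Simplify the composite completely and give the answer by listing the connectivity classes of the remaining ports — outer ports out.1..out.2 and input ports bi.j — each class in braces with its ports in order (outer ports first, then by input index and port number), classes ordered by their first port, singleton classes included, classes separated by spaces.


{out.1, b3.1} {out.2} {b1.1, b1.2, b3.2} {b2.1, b2.2}

After gluing at B, chains via deleted ports link the b-ports.
through A, on inputs (b2, b1): {out.1, b1.1, b1.2} {out.2} {b2.1, b2.2} (out.j = stage outer ports)
through B, on inputs (b2, b1, b3): {out.1, b3.1} {out.2} {b1.1, b1.2, b3.2} {b2.1, b2.2} (out.j = stage outer ports)


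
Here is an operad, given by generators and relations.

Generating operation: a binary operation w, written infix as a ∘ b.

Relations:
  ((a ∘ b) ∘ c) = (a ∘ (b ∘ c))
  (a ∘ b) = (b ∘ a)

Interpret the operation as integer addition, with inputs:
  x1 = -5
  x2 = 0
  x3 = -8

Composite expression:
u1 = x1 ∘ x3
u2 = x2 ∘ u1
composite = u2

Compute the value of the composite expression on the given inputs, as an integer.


-13

(x1 ∘ x3) = -13
(x2 ∘ (x1 ∘ x3)) = -13


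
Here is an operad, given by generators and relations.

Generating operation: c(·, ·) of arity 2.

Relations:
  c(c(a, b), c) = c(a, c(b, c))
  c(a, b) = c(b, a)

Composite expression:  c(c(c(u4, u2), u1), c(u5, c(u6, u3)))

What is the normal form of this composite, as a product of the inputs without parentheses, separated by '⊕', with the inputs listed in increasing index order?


With c associative and commutative, the u-input set is all that matters.
c(u4, u2) spells out as u4 ⊕ u2
c(c(u4, u2), u1) spells out as u4 ⊕ u2 ⊕ u1
c(u6, u3) spells out as u6 ⊕ u3
c(u5, c(u6, u3)) spells out as u5 ⊕ u6 ⊕ u3
c(c(c(u4, u2), u1), c(u5, c(u6, u3))) spells out as u4 ⊕ u2 ⊕ u1 ⊕ u5 ⊕ u6 ⊕ u3
rearranged into index order: u1 ⊕ u2 ⊕ u3 ⊕ u4 ⊕ u5 ⊕ u6

u1 ⊕ u2 ⊕ u3 ⊕ u4 ⊕ u5 ⊕ u6


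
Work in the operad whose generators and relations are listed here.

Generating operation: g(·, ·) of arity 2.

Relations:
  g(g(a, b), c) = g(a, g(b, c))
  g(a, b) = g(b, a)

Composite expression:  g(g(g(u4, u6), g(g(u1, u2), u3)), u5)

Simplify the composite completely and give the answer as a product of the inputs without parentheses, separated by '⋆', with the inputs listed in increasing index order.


u1 ⋆ u2 ⋆ u3 ⋆ u4 ⋆ u5 ⋆ u6


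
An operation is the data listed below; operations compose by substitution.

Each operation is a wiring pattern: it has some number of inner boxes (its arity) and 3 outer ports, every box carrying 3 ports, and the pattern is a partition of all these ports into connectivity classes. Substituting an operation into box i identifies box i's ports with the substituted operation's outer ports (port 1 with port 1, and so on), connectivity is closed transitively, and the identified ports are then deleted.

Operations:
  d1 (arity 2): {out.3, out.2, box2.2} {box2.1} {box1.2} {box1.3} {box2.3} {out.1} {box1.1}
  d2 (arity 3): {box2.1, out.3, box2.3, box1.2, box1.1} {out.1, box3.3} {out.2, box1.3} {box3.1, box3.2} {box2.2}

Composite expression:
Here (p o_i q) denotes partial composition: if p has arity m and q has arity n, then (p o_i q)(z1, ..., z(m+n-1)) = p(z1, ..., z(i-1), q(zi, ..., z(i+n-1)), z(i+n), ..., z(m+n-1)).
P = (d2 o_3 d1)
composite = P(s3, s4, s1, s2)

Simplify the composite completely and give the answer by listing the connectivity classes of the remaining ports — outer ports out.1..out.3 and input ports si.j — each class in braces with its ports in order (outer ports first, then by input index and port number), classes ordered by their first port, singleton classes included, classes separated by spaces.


After gluing at d2, chains via deleted ports link the s-ports.
stage d1: inputs (s1, s2), connectivity {out.1} {out.2, out.3, s2.2} {s1.1} {s1.2} {s1.3} {s2.1} {s2.3}, out.j its boundary
stage d2: inputs (s3, s4, s1, s2), connectivity {out.1, s2.2} {out.2, s3.3} {out.3, s3.1, s3.2, s4.1, s4.3} {s1.1} {s1.2} {s1.3} {s2.1} {s2.3} {s4.2}, out.j its boundary

{out.1, s2.2} {out.2, s3.3} {out.3, s3.1, s3.2, s4.1, s4.3} {s1.1} {s1.2} {s1.3} {s2.1} {s2.3} {s4.2}


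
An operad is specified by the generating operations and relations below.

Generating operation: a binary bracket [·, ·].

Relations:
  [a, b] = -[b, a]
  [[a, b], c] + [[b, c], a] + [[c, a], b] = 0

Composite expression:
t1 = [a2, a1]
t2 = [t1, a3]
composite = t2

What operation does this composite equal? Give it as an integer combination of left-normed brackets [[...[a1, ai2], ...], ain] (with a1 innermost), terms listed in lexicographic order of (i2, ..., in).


-[[a1, a2], a3]

A multilinear Lie element is pinned by a1-initial words (a1 innermost).
Composite bracket: [[a2, a1], a3]
Each bracket splits as ab - ba, giving 4 signed words (2^2 = 4).
Only words starting with a1 matter:
  the word a1a2a3 carries sign -1 and contributes -[[a1, a2], a3]


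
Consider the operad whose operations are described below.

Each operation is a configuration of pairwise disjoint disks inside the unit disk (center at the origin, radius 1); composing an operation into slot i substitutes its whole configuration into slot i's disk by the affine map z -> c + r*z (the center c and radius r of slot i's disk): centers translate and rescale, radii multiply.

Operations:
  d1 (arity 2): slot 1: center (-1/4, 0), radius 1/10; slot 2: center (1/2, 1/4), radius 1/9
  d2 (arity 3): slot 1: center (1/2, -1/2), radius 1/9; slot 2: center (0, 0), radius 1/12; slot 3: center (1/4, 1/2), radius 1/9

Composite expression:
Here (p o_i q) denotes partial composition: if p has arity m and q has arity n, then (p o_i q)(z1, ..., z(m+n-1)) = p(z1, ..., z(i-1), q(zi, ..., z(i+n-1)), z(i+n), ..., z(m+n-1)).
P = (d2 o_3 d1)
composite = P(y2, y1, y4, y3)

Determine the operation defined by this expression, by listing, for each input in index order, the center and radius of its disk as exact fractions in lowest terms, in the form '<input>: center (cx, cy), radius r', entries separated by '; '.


Each y-disk chains the slot maps above it in d2; radii multiply.
y2: after 1 affine step, its disk has center (1/2, -1/2), radius 1/9
y1: after 1 affine step, its disk has center (0, 0), radius 1/12
y4: after 2 affine steps, its disk has center (2/9, 1/2), radius 1/90
y3: after 2 affine steps, its disk has center (11/36, 19/36), radius 1/81

y1: center (0, 0), radius 1/12; y2: center (1/2, -1/2), radius 1/9; y3: center (11/36, 19/36), radius 1/81; y4: center (2/9, 1/2), radius 1/90


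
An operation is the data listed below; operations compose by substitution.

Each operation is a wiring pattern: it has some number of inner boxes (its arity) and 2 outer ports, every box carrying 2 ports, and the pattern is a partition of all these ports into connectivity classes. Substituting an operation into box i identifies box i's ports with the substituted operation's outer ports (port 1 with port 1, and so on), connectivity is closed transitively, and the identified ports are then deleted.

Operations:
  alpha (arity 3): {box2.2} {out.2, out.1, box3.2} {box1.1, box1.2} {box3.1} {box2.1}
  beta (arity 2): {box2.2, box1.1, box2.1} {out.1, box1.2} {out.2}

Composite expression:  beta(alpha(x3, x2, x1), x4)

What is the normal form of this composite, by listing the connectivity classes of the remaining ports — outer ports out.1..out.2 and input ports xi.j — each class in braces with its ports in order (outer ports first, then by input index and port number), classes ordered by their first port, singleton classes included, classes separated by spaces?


{out.1, x1.2, x4.1, x4.2} {out.2} {x1.1} {x2.1} {x2.2} {x3.1, x3.2}

Two ports join when wires chain via beta-identified ports.
stage alpha: inputs (x3, x2, x1), connectivity {out.1, out.2, x1.2} {x1.1} {x2.1} {x2.2} {x3.1, x3.2}, out.j its boundary
stage beta: inputs (x3, x2, x1, x4), connectivity {out.1, x1.2, x4.1, x4.2} {out.2} {x1.1} {x2.1} {x2.2} {x3.1, x3.2}, out.j its boundary


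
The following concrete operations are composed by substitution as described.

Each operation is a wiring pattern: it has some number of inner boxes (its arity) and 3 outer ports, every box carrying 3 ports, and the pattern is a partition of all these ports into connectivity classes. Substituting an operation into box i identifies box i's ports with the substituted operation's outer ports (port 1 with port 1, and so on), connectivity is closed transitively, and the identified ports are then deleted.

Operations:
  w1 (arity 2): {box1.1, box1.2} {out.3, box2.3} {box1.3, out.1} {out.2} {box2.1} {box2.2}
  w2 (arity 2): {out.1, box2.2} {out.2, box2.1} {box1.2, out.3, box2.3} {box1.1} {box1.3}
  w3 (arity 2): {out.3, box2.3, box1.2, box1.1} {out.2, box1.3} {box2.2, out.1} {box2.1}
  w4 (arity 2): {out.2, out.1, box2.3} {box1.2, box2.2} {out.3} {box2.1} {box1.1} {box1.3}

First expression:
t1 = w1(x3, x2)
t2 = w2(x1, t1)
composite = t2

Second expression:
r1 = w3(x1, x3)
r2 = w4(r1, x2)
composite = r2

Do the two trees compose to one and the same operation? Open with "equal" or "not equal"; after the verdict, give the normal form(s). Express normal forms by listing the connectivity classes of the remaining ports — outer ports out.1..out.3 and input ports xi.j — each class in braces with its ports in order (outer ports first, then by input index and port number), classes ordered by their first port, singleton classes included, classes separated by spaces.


In normal form, the first expression is {out.1} {out.2, x3.3} {out.3, x1.2, x2.3} {x1.1} {x1.3} {x2.1} {x2.2} {x3.1, x3.2}
In normal form, the second expression is {out.1, out.2, x2.3} {out.3} {x1.1, x1.2, x3.3} {x1.3, x2.2} {x2.1} {x3.1} {x3.2}
Distinct normal forms: not equal.

not equal: they reduce to {out.1} {out.2, x3.3} {out.3, x1.2, x2.3} {x1.1} {x1.3} {x2.1} {x2.2} {x3.1, x3.2} and {out.1, out.2, x2.3} {out.3} {x1.1, x1.2, x3.3} {x1.3, x2.2} {x2.1} {x3.1} {x3.2}


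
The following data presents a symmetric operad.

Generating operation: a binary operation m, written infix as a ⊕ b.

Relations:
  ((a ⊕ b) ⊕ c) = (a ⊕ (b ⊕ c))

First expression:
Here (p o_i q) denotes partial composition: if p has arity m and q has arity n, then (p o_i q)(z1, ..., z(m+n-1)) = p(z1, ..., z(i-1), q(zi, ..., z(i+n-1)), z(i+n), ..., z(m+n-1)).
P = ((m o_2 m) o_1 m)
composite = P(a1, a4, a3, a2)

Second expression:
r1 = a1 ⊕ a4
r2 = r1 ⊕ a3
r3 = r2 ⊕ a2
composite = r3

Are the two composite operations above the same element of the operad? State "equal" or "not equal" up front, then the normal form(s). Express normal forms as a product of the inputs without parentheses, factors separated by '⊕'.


equal; the common form is a1 ⊕ a4 ⊕ a3 ⊕ a2

Reducing the first expression gives a1 ⊕ a4 ⊕ a3 ⊕ a2
Reducing the second expression gives a1 ⊕ a4 ⊕ a3 ⊕ a2
Both agree, so they are equal.


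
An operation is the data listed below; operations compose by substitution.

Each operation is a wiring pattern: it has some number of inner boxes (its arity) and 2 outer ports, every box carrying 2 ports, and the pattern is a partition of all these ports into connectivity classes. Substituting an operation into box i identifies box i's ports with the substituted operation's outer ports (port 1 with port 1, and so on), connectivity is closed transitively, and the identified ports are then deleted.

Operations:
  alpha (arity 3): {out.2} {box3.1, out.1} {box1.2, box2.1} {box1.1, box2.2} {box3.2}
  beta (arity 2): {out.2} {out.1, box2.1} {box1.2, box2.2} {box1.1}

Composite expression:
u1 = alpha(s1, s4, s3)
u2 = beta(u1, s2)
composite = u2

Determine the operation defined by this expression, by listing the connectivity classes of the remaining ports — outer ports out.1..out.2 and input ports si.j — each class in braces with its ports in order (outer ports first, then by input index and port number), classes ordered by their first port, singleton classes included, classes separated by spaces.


{out.1, s2.1} {out.2} {s1.1, s4.2} {s1.2, s4.1} {s2.2} {s3.1} {s3.2}


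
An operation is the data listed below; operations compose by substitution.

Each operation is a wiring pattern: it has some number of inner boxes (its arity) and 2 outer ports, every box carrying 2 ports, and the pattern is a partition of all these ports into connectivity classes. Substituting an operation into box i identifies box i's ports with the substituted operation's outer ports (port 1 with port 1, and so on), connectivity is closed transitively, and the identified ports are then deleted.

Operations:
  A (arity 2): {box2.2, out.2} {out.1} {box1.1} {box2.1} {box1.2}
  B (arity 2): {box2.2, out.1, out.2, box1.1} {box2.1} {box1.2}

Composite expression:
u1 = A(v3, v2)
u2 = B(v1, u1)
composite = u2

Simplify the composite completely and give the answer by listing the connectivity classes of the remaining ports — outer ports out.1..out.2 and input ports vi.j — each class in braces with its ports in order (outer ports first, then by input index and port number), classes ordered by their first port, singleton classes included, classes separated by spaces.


{out.1, out.2, v1.1, v2.2} {v1.2} {v2.1} {v3.1} {v3.2}

Reachability decides: close wires over B-identified ports.
the subtree at A composes to {out.1} {out.2, v2.2} {v2.1} {v3.1} {v3.2} on (v3, v2); out.j = own outer ports
the subtree at B composes to {out.1, out.2, v1.1, v2.2} {v1.2} {v2.1} {v3.1} {v3.2} on (v1, v3, v2); out.j = own outer ports


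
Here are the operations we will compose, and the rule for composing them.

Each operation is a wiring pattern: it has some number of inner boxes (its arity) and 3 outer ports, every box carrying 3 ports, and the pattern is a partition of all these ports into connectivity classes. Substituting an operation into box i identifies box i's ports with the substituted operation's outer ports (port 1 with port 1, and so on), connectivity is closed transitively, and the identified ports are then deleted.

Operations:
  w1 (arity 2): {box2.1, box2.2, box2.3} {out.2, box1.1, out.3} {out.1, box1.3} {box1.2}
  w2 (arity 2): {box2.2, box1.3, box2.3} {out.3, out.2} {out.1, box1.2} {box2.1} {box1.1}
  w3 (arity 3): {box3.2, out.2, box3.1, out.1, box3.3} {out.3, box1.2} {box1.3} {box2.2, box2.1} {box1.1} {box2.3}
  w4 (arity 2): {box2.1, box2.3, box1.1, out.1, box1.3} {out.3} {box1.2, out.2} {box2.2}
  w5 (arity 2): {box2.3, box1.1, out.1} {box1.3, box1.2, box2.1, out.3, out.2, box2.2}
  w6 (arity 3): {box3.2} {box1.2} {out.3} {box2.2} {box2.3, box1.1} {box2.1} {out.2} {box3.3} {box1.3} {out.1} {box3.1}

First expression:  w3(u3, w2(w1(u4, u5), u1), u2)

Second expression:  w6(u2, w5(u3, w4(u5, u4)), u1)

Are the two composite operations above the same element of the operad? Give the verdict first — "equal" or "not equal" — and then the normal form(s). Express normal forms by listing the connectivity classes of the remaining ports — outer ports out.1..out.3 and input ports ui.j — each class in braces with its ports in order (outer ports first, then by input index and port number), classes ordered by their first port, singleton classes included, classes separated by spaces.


Normal form of the first expression: {out.1, out.2, u2.1, u2.2, u2.3} {out.3, u3.2} {u1.1} {u1.2, u1.3, u4.1} {u3.1} {u3.3} {u4.2} {u4.3} {u5.1, u5.2, u5.3}
Normal form of the second expression: {out.1} {out.2} {out.3} {u1.1} {u1.2} {u1.3} {u2.1, u3.2, u3.3, u4.1, u4.3, u5.1, u5.2, u5.3} {u2.2} {u2.3} {u3.1} {u4.2}
The normal forms differ: not equal.

not equal — first {out.1, out.2, u2.1, u2.2, u2.3} {out.3, u3.2} {u1.1} {u1.2, u1.3, u4.1} {u3.1} {u3.3} {u4.2} {u4.3} {u5.1, u5.2, u5.3}, second {out.1} {out.2} {out.3} {u1.1} {u1.2} {u1.3} {u2.1, u3.2, u3.3, u4.1, u4.3, u5.1, u5.2, u5.3} {u2.2} {u2.3} {u3.1} {u4.2}


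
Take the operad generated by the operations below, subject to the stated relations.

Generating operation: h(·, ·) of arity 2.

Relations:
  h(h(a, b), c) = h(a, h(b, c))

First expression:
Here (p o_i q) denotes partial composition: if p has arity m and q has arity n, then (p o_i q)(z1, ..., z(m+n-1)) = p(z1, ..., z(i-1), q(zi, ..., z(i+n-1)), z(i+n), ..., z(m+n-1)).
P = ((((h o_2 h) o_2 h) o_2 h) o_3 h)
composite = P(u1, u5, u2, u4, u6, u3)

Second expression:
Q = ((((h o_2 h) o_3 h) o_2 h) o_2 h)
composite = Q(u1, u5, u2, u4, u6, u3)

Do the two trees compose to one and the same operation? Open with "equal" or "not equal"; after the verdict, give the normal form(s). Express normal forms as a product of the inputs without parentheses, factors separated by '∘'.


equal; both compose to u1 ∘ u5 ∘ u2 ∘ u4 ∘ u6 ∘ u3

Normal form of the first expression: u1 ∘ u5 ∘ u2 ∘ u4 ∘ u6 ∘ u3
Normal form of the second expression: u1 ∘ u5 ∘ u2 ∘ u4 ∘ u6 ∘ u3
Identical normal forms: equal.


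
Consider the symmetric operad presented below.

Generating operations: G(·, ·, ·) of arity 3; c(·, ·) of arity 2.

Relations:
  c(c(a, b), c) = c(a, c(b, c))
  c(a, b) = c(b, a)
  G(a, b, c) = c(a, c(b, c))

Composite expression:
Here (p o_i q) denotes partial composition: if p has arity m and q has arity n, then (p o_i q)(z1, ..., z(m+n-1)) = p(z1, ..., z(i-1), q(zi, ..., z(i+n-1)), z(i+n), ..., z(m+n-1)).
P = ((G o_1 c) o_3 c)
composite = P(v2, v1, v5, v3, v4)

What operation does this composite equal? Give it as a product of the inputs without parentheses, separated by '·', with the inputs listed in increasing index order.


With G associative and commutative, the v-input set is all that matters.
c(v2, v1) unparenthesizes to v2 · v1
c(v5, v3) unparenthesizes to v5 · v3
G(c(v2, v1), c(v5, v3), v4) unparenthesizes to v2 · v1 · v5 · v3 · v4
sorting the factors by input index: v1 · v2 · v3 · v4 · v5

v1 · v2 · v3 · v4 · v5


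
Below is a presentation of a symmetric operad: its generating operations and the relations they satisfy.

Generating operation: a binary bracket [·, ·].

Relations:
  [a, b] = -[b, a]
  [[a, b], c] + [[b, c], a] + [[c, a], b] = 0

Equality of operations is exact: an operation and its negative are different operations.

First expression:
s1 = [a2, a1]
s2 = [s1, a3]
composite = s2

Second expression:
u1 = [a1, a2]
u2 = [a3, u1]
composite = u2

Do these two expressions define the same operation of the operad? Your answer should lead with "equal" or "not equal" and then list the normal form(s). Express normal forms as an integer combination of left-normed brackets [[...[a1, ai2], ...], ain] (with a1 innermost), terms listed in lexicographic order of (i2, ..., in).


equal — both sides give -[[a1, a2], a3]

The first composite normalizes to -[[a1, a2], a3]
The second composite normalizes to -[[a1, a2], a3]
Same normal form: equal.


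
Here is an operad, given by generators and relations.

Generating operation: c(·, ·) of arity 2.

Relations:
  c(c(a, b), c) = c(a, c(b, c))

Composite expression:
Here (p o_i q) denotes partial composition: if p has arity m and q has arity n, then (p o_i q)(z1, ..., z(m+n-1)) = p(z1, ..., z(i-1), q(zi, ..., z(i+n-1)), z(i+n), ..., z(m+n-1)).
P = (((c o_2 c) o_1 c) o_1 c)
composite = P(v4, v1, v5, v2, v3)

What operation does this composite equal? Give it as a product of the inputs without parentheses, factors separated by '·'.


v4 · v1 · v5 · v2 · v3

Key point: c is associative — brackets drop, the v-order remains.
c(v4, v1) flattens to v4 · v1
c(c(v4, v1), v5) flattens to v4 · v1 · v5
c(v2, v3) flattens to v2 · v3
c(c(c(v4, v1), v5), c(v2, v3)) flattens to v4 · v1 · v5 · v2 · v3


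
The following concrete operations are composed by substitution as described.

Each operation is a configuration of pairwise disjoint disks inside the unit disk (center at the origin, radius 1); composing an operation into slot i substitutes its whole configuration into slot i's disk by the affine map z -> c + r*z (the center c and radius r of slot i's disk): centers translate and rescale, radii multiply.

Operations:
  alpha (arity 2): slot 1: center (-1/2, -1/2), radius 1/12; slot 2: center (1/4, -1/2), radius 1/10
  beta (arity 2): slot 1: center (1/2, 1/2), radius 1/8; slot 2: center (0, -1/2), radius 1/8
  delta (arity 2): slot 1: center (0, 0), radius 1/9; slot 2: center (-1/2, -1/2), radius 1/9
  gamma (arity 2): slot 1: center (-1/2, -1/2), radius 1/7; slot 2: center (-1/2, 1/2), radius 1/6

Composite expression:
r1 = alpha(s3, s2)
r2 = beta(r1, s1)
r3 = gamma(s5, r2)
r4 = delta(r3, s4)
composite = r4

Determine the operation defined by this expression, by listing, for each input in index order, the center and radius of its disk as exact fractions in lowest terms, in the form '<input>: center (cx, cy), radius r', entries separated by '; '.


s1: center (-1/18, 5/108), radius 1/432; s2: center (-79/1728, 55/864), radius 1/4320; s3: center (-41/864, 55/864), radius 1/5184; s4: center (-1/2, -1/2), radius 1/9; s5: center (-1/18, -1/18), radius 1/63

Nesting under delta composes maps z -> c + r*z down each s-path.
tracing s5 down its 2-map path: center (-1/18, -1/18), radius 1/63
tracing s3 down its 4-map path: center (-41/864, 55/864), radius 1/5184
tracing s2 down its 4-map path: center (-79/1728, 55/864), radius 1/4320
tracing s1 down its 3-map path: center (-1/18, 5/108), radius 1/432
tracing s4 down its 1-map path: center (-1/2, -1/2), radius 1/9


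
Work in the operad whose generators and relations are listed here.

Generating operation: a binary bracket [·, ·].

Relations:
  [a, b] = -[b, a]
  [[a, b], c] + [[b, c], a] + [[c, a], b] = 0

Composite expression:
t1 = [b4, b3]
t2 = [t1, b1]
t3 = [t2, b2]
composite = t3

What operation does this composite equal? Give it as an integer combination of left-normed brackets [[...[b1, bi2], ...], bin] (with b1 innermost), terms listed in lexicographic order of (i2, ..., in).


Left-normed coefficients sit on the b1-initial expansion words.
Composite bracket: [[[b4, b3], b1], b2]
Each bracket splits as ab - ba, giving 8 signed words (2^3 = 8).
Words beginning with b1 determine it all:
  word b1b3b4b2 has sign +1, contributing +[[[b1, b3], b4], b2]
  word b1b4b3b2 has sign -1, contributing -[[[b1, b4], b3], b2]

[[[b1, b3], b4], b2] - [[[b1, b4], b3], b2]
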